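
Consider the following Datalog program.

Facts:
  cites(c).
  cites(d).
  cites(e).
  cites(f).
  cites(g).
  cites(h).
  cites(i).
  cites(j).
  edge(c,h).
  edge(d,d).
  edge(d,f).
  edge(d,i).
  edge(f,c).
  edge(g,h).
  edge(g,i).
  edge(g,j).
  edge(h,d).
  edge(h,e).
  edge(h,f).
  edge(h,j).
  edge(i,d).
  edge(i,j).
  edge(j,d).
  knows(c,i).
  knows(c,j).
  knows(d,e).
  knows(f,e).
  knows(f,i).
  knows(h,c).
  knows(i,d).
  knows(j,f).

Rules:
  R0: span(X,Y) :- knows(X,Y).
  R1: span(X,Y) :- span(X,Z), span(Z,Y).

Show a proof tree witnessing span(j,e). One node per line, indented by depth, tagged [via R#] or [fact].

span(j,e)  [via R1]
  span(j,f)  [via R0]
    knows(j,f)  [fact]
  span(f,e)  [via R0]
    knows(f,e)  [fact]

round 1: derive span(c,i) via R0 from knows(c,i)
round 1: derive span(c,j) via R0 from knows(c,j)
round 1: derive span(d,e) via R0 from knows(d,e)
round 1: derive span(f,e) via R0 from knows(f,e)
round 1: derive span(f,i) via R0 from knows(f,i)
round 1: derive span(h,c) via R0 from knows(h,c)
round 1: derive span(i,d) via R0 from knows(i,d)
round 1: derive span(j,f) via R0 from knows(j,f)
round 2: derive span(c,d) via R1 from span(c,i), span(i,d)
round 2: derive span(c,f) via R1 from span(c,j), span(j,f)
round 2: derive span(f,d) via R1 from span(f,i), span(i,d)
round 2: derive span(h,i) via R1 from span(h,c), span(c,i)
round 2: derive span(h,j) via R1 from span(h,c), span(c,j)
round 2: derive span(i,e) via R1 from span(i,d), span(d,e)
round 2: derive span(j,e) via R1 from span(j,f), span(f,e)
round 2: derive span(j,i) via R1 from span(j,f), span(f,i)
round 3: derive span(c,e) via R1 from span(c,d), span(d,e)
round 3: derive span(h,d) via R1 from span(h,c), span(c,d)
round 3: derive span(h,e) via R1 from span(h,i), span(i,e)
round 3: derive span(h,f) via R1 from span(h,c), span(c,f)
round 3: derive span(j,d) via R1 from span(j,f), span(f,d)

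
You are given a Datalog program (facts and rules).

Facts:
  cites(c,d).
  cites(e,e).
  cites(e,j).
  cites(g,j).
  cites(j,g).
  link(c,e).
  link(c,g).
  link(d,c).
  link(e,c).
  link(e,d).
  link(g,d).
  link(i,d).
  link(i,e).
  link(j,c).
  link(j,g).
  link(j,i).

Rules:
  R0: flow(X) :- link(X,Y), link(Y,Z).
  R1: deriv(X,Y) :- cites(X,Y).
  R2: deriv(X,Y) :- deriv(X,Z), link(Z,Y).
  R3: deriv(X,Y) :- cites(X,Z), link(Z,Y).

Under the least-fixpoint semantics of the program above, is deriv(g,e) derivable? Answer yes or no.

round 1: derive deriv(c,d) via R1 from cites(c,d)
round 1: derive deriv(e,e) via R1 from cites(e,e)
round 1: derive deriv(e,j) via R1 from cites(e,j)
round 1: derive deriv(g,j) via R1 from cites(g,j)
round 1: derive deriv(j,g) via R1 from cites(j,g)
round 1: derive deriv(c,c) via R3 from cites(c,d), link(d,c)
round 1: derive deriv(e,c) via R3 from cites(e,e), link(e,c)
round 1: derive deriv(e,d) via R3 from cites(e,e), link(e,d)
round 1: derive deriv(e,g) via R3 from cites(e,j), link(j,g)
round 1: derive deriv(e,i) via R3 from cites(e,j), link(j,i)
round 1: derive deriv(g,c) via R3 from cites(g,j), link(j,c)
round 1: derive deriv(g,g) via R3 from cites(g,j), link(j,g)
round 1: derive deriv(g,i) via R3 from cites(g,j), link(j,i)
round 1: derive deriv(j,d) via R3 from cites(j,g), link(g,d)
round 2: derive deriv(c,e) via R2 from deriv(c,c), link(c,e)
round 2: derive deriv(c,g) via R2 from deriv(c,c), link(c,g)
round 2: derive deriv(g,d) via R2 from deriv(g,g), link(g,d)
round 2: derive deriv(g,e) via R2 from deriv(g,c), link(c,e)
round 2: derive deriv(j,c) via R2 from deriv(j,d), link(d,c)
round 3: derive deriv(j,e) via R2 from deriv(j,c), link(c,e)

yes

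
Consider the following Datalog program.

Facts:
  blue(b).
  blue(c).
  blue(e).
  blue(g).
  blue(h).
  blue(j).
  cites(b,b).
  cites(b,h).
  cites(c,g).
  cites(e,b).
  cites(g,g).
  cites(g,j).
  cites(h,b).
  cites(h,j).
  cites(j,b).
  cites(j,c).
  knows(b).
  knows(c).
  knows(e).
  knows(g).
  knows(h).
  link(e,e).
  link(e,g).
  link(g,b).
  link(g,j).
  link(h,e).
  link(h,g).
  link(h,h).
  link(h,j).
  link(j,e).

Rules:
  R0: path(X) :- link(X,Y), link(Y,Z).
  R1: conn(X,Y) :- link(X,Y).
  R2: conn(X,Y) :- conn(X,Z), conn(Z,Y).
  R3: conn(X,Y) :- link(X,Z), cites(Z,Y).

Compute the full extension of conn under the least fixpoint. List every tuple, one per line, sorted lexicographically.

conn(e,b)
conn(e,c)
conn(e,e)
conn(e,g)
conn(e,h)
conn(e,j)
conn(g,b)
conn(g,c)
conn(g,e)
conn(g,g)
conn(g,h)
conn(g,j)
conn(h,b)
conn(h,c)
conn(h,e)
conn(h,g)
conn(h,h)
conn(h,j)
conn(j,b)
conn(j,c)
conn(j,e)
conn(j,g)
conn(j,h)
conn(j,j)

round 1: derive conn(e,e) via R1 from link(e,e)
round 1: derive conn(e,g) via R1 from link(e,g)
round 1: derive conn(g,b) via R1 from link(g,b)
round 1: derive conn(g,j) via R1 from link(g,j)
round 1: derive conn(h,e) via R1 from link(h,e)
round 1: derive conn(h,g) via R1 from link(h,g)
round 1: derive conn(h,h) via R1 from link(h,h)
round 1: derive conn(h,j) via R1 from link(h,j)
round 1: derive conn(j,e) via R1 from link(j,e)
round 1: derive conn(e,b) via R3 from link(e,e), cites(e,b)
round 1: derive conn(e,j) via R3 from link(e,g), cites(g,j)
round 1: derive conn(g,c) via R3 from link(g,j), cites(j,c)
round 1: derive conn(g,h) via R3 from link(g,b), cites(b,h)
round 1: derive conn(h,b) via R3 from link(h,e), cites(e,b)
round 1: derive conn(h,c) via R3 from link(h,j), cites(j,c)
round 1: derive conn(j,b) via R3 from link(j,e), cites(e,b)
round 2: derive conn(e,c) via R2 from conn(e,g), conn(g,c)
round 2: derive conn(e,h) via R2 from conn(e,g), conn(g,h)
round 2: derive conn(g,e) via R2 from conn(g,h), conn(h,e)
round 2: derive conn(g,g) via R2 from conn(g,h), conn(h,g)
round 2: derive conn(j,g) via R2 from conn(j,e), conn(e,g)
round 2: derive conn(j,j) via R2 from conn(j,e), conn(e,j)
round 3: derive conn(j,c) via R2 from conn(j,e), conn(e,c)
round 3: derive conn(j,h) via R2 from conn(j,e), conn(e,h)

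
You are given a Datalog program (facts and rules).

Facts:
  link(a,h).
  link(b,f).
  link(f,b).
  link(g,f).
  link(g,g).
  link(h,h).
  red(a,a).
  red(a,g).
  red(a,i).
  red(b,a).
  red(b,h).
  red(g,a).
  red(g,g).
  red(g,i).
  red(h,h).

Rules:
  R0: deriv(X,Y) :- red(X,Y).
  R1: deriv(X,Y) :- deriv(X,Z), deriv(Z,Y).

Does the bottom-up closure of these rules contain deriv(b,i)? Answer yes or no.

round 1: derive deriv(a,a) via R0 from red(a,a)
round 1: derive deriv(a,g) via R0 from red(a,g)
round 1: derive deriv(a,i) via R0 from red(a,i)
round 1: derive deriv(b,a) via R0 from red(b,a)
round 1: derive deriv(b,h) via R0 from red(b,h)
round 1: derive deriv(g,a) via R0 from red(g,a)
round 1: derive deriv(g,g) via R0 from red(g,g)
round 1: derive deriv(g,i) via R0 from red(g,i)
round 1: derive deriv(h,h) via R0 from red(h,h)
round 2: derive deriv(b,g) via R1 from deriv(b,a), deriv(a,g)
round 2: derive deriv(b,i) via R1 from deriv(b,a), deriv(a,i)

yes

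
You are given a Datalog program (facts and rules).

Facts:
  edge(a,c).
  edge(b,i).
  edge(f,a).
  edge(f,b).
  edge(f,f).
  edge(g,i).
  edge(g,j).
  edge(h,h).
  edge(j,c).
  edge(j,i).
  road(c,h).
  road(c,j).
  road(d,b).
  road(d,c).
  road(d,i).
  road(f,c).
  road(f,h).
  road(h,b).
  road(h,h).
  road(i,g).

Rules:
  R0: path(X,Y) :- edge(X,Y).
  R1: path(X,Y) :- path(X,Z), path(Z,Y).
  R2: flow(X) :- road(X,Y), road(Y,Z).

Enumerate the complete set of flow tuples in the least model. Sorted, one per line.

flow(c)
flow(d)
flow(f)
flow(h)

round 1: derive flow(c) via R2 from road(c,h), road(h,b)
round 1: derive flow(d) via R2 from road(d,c), road(c,h)
round 1: derive flow(f) via R2 from road(f,c), road(c,h)
round 1: derive flow(h) via R2 from road(h,h), road(h,b)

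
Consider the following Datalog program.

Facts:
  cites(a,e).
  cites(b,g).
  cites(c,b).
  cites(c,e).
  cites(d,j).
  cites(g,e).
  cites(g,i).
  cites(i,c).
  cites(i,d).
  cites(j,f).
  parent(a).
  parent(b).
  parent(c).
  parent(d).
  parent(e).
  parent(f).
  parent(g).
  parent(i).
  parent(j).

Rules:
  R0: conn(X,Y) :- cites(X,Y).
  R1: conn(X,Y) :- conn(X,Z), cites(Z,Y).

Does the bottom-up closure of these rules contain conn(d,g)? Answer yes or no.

no

round 1: derive conn(a,e) via R0 from cites(a,e)
round 1: derive conn(b,g) via R0 from cites(b,g)
round 1: derive conn(c,b) via R0 from cites(c,b)
round 1: derive conn(c,e) via R0 from cites(c,e)
round 1: derive conn(d,j) via R0 from cites(d,j)
round 1: derive conn(g,e) via R0 from cites(g,e)
round 1: derive conn(g,i) via R0 from cites(g,i)
round 1: derive conn(i,c) via R0 from cites(i,c)
round 1: derive conn(i,d) via R0 from cites(i,d)
round 1: derive conn(j,f) via R0 from cites(j,f)
round 2: derive conn(b,e) via R1 from conn(b,g), cites(g,e)
round 2: derive conn(b,i) via R1 from conn(b,g), cites(g,i)
round 2: derive conn(c,g) via R1 from conn(c,b), cites(b,g)
round 2: derive conn(d,f) via R1 from conn(d,j), cites(j,f)
round 2: derive conn(g,c) via R1 from conn(g,i), cites(i,c)
round 2: derive conn(g,d) via R1 from conn(g,i), cites(i,d)
round 2: derive conn(i,b) via R1 from conn(i,c), cites(c,b)
round 2: derive conn(i,e) via R1 from conn(i,c), cites(c,e)
round 2: derive conn(i,j) via R1 from conn(i,d), cites(d,j)
round 3: derive conn(b,c) via R1 from conn(b,i), cites(i,c)
round 3: derive conn(b,d) via R1 from conn(b,i), cites(i,d)
round 3: derive conn(c,i) via R1 from conn(c,g), cites(g,i)
round 3: derive conn(g,b) via R1 from conn(g,c), cites(c,b)
round 3: derive conn(g,j) via R1 from conn(g,d), cites(d,j)
round 3: derive conn(i,f) via R1 from conn(i,j), cites(j,f)
round 3: derive conn(i,g) via R1 from conn(i,b), cites(b,g)
round 4: derive conn(b,b) via R1 from conn(b,c), cites(c,b)
round 4: derive conn(b,j) via R1 from conn(b,d), cites(d,j)
round 4: derive conn(c,c) via R1 from conn(c,i), cites(i,c)
round 4: derive conn(c,d) via R1 from conn(c,i), cites(i,d)
round 4: derive conn(g,f) via R1 from conn(g,j), cites(j,f)
round 4: derive conn(g,g) via R1 from conn(g,b), cites(b,g)
round 4: derive conn(i,i) via R1 from conn(i,g), cites(g,i)
round 5: derive conn(b,f) via R1 from conn(b,j), cites(j,f)
round 5: derive conn(c,j) via R1 from conn(c,d), cites(d,j)
round 6: derive conn(c,f) via R1 from conn(c,j), cites(j,f)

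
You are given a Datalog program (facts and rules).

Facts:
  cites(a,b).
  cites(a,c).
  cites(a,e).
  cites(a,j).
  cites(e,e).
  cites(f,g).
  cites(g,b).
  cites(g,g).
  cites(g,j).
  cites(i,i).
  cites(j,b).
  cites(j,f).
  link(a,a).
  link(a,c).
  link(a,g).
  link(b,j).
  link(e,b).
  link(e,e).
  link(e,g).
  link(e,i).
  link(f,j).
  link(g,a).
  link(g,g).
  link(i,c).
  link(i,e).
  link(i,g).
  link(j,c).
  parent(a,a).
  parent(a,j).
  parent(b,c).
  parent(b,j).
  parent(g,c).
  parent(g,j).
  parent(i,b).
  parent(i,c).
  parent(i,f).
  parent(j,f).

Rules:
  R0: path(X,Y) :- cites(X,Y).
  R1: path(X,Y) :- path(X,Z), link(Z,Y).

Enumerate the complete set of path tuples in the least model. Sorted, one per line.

round 1: derive path(a,b) via R0 from cites(a,b)
round 1: derive path(a,c) via R0 from cites(a,c)
round 1: derive path(a,e) via R0 from cites(a,e)
round 1: derive path(a,j) via R0 from cites(a,j)
round 1: derive path(e,e) via R0 from cites(e,e)
round 1: derive path(f,g) via R0 from cites(f,g)
round 1: derive path(g,b) via R0 from cites(g,b)
round 1: derive path(g,g) via R0 from cites(g,g)
round 1: derive path(g,j) via R0 from cites(g,j)
round 1: derive path(i,i) via R0 from cites(i,i)
round 1: derive path(j,b) via R0 from cites(j,b)
round 1: derive path(j,f) via R0 from cites(j,f)
round 2: derive path(a,g) via R1 from path(a,e), link(e,g)
round 2: derive path(a,i) via R1 from path(a,e), link(e,i)
round 2: derive path(e,b) via R1 from path(e,e), link(e,b)
round 2: derive path(e,g) via R1 from path(e,e), link(e,g)
round 2: derive path(e,i) via R1 from path(e,e), link(e,i)
round 2: derive path(f,a) via R1 from path(f,g), link(g,a)
round 2: derive path(g,a) via R1 from path(g,g), link(g,a)
round 2: derive path(g,c) via R1 from path(g,j), link(j,c)
round 2: derive path(i,c) via R1 from path(i,i), link(i,c)
round 2: derive path(i,e) via R1 from path(i,i), link(i,e)
round 2: derive path(i,g) via R1 from path(i,i), link(i,g)
round 2: derive path(j,j) via R1 from path(j,b), link(b,j)
round 3: derive path(a,a) via R1 from path(a,g), link(g,a)
round 3: derive path(e,a) via R1 from path(e,g), link(g,a)
round 3: derive path(e,c) via R1 from path(e,i), link(i,c)
round 3: derive path(e,j) via R1 from path(e,b), link(b,j)
round 3: derive path(f,c) via R1 from path(f,a), link(a,c)
round 3: derive path(i,a) via R1 from path(i,g), link(g,a)
round 3: derive path(i,b) via R1 from path(i,e), link(e,b)
round 3: derive path(j,c) via R1 from path(j,j), link(j,c)
round 4: derive path(i,j) via R1 from path(i,b), link(b,j)

path(a,a)
path(a,b)
path(a,c)
path(a,e)
path(a,g)
path(a,i)
path(a,j)
path(e,a)
path(e,b)
path(e,c)
path(e,e)
path(e,g)
path(e,i)
path(e,j)
path(f,a)
path(f,c)
path(f,g)
path(g,a)
path(g,b)
path(g,c)
path(g,g)
path(g,j)
path(i,a)
path(i,b)
path(i,c)
path(i,e)
path(i,g)
path(i,i)
path(i,j)
path(j,b)
path(j,c)
path(j,f)
path(j,j)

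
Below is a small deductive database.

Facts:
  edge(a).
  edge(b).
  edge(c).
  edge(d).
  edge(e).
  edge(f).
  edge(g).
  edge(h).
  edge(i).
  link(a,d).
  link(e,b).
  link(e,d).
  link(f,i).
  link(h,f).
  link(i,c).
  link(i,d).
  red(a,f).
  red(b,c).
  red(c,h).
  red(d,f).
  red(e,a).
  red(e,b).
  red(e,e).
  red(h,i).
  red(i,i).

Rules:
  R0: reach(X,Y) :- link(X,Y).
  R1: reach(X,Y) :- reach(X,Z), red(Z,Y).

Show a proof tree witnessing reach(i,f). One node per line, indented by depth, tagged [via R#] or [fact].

round 1: derive reach(a,d) via R0 from link(a,d)
round 1: derive reach(e,b) via R0 from link(e,b)
round 1: derive reach(e,d) via R0 from link(e,d)
round 1: derive reach(f,i) via R0 from link(f,i)
round 1: derive reach(h,f) via R0 from link(h,f)
round 1: derive reach(i,c) via R0 from link(i,c)
round 1: derive reach(i,d) via R0 from link(i,d)
round 2: derive reach(a,f) via R1 from reach(a,d), red(d,f)
round 2: derive reach(e,c) via R1 from reach(e,b), red(b,c)
round 2: derive reach(e,f) via R1 from reach(e,d), red(d,f)
round 2: derive reach(i,f) via R1 from reach(i,d), red(d,f)
round 2: derive reach(i,h) via R1 from reach(i,c), red(c,h)
round 3: derive reach(e,h) via R1 from reach(e,c), red(c,h)
round 3: derive reach(i,i) via R1 from reach(i,h), red(h,i)
round 4: derive reach(e,i) via R1 from reach(e,h), red(h,i)

reach(i,f)  [via R1]
  reach(i,d)  [via R0]
    link(i,d)  [fact]
  red(d,f)  [fact]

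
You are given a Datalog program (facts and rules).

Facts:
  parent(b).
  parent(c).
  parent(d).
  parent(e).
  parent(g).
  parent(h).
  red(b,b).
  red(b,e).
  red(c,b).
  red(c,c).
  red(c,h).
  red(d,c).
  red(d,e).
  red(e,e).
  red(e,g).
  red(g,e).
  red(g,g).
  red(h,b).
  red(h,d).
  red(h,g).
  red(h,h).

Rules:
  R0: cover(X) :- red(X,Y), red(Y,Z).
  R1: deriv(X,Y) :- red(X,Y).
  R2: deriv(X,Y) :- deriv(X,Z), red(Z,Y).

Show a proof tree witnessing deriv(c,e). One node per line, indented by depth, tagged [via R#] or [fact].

round 1: derive deriv(b,b) via R1 from red(b,b)
round 1: derive deriv(b,e) via R1 from red(b,e)
round 1: derive deriv(c,b) via R1 from red(c,b)
round 1: derive deriv(c,c) via R1 from red(c,c)
round 1: derive deriv(c,h) via R1 from red(c,h)
round 1: derive deriv(d,c) via R1 from red(d,c)
round 1: derive deriv(d,e) via R1 from red(d,e)
round 1: derive deriv(e,e) via R1 from red(e,e)
round 1: derive deriv(e,g) via R1 from red(e,g)
round 1: derive deriv(g,e) via R1 from red(g,e)
round 1: derive deriv(g,g) via R1 from red(g,g)
round 1: derive deriv(h,b) via R1 from red(h,b)
round 1: derive deriv(h,d) via R1 from red(h,d)
round 1: derive deriv(h,g) via R1 from red(h,g)
round 1: derive deriv(h,h) via R1 from red(h,h)
round 2: derive deriv(b,g) via R2 from deriv(b,e), red(e,g)
round 2: derive deriv(c,d) via R2 from deriv(c,h), red(h,d)
round 2: derive deriv(c,e) via R2 from deriv(c,b), red(b,e)
round 2: derive deriv(c,g) via R2 from deriv(c,h), red(h,g)
round 2: derive deriv(d,b) via R2 from deriv(d,c), red(c,b)
round 2: derive deriv(d,g) via R2 from deriv(d,e), red(e,g)
round 2: derive deriv(d,h) via R2 from deriv(d,c), red(c,h)
round 2: derive deriv(h,c) via R2 from deriv(h,d), red(d,c)
round 2: derive deriv(h,e) via R2 from deriv(h,b), red(b,e)
round 3: derive deriv(d,d) via R2 from deriv(d,h), red(h,d)

deriv(c,e)  [via R2]
  deriv(c,b)  [via R1]
    red(c,b)  [fact]
  red(b,e)  [fact]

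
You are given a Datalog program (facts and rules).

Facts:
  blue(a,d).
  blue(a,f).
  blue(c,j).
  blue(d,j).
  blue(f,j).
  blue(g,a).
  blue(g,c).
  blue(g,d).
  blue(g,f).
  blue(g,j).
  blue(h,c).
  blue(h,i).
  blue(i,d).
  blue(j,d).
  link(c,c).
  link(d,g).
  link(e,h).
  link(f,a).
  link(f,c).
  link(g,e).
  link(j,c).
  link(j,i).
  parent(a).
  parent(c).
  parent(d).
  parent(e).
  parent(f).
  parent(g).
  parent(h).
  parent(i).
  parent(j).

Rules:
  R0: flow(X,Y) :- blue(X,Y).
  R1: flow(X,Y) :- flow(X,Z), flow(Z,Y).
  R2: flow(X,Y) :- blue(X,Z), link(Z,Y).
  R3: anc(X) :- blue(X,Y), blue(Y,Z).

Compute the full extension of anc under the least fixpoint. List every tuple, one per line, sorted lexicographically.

round 1: derive anc(a) via R3 from blue(a,d), blue(d,j)
round 1: derive anc(c) via R3 from blue(c,j), blue(j,d)
round 1: derive anc(d) via R3 from blue(d,j), blue(j,d)
round 1: derive anc(f) via R3 from blue(f,j), blue(j,d)
round 1: derive anc(g) via R3 from blue(g,a), blue(a,d)
round 1: derive anc(h) via R3 from blue(h,c), blue(c,j)
round 1: derive anc(i) via R3 from blue(i,d), blue(d,j)
round 1: derive anc(j) via R3 from blue(j,d), blue(d,j)

anc(a)
anc(c)
anc(d)
anc(f)
anc(g)
anc(h)
anc(i)
anc(j)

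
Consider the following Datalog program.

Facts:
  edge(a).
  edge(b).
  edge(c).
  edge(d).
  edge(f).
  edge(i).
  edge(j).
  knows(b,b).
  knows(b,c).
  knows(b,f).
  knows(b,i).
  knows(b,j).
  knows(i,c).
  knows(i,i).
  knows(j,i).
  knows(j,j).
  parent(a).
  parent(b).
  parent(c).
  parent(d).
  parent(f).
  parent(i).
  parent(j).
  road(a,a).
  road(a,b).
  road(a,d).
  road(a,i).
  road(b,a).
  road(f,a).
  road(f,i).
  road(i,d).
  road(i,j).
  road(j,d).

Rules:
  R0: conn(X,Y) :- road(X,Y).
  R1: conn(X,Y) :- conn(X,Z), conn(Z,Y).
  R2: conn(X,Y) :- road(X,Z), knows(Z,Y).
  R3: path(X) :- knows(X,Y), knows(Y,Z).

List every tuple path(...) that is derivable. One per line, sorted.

round 1: derive path(b) via R3 from knows(b,b), knows(b,b)
round 1: derive path(i) via R3 from knows(i,i), knows(i,c)
round 1: derive path(j) via R3 from knows(j,i), knows(i,c)

path(b)
path(i)
path(j)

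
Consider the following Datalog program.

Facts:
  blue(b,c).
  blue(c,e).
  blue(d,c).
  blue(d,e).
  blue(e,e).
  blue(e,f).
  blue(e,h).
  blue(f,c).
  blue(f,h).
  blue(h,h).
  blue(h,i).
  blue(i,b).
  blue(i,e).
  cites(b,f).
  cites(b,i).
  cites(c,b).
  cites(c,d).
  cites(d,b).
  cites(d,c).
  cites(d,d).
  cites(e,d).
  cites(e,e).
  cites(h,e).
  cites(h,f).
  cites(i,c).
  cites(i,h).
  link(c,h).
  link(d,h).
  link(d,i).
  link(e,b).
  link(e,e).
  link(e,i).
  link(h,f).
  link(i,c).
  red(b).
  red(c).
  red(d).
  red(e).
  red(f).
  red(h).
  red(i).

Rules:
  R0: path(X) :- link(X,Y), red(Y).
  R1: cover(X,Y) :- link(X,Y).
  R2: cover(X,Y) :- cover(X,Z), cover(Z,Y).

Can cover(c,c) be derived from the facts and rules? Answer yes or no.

round 1: derive cover(c,h) via R1 from link(c,h)
round 1: derive cover(d,h) via R1 from link(d,h)
round 1: derive cover(d,i) via R1 from link(d,i)
round 1: derive cover(e,b) via R1 from link(e,b)
round 1: derive cover(e,e) via R1 from link(e,e)
round 1: derive cover(e,i) via R1 from link(e,i)
round 1: derive cover(h,f) via R1 from link(h,f)
round 1: derive cover(i,c) via R1 from link(i,c)
round 2: derive cover(c,f) via R2 from cover(c,h), cover(h,f)
round 2: derive cover(d,c) via R2 from cover(d,i), cover(i,c)
round 2: derive cover(d,f) via R2 from cover(d,h), cover(h,f)
round 2: derive cover(e,c) via R2 from cover(e,i), cover(i,c)
round 2: derive cover(i,h) via R2 from cover(i,c), cover(c,h)
round 3: derive cover(e,f) via R2 from cover(e,c), cover(c,f)
round 3: derive cover(e,h) via R2 from cover(e,c), cover(c,h)
round 3: derive cover(i,f) via R2 from cover(i,c), cover(c,f)

no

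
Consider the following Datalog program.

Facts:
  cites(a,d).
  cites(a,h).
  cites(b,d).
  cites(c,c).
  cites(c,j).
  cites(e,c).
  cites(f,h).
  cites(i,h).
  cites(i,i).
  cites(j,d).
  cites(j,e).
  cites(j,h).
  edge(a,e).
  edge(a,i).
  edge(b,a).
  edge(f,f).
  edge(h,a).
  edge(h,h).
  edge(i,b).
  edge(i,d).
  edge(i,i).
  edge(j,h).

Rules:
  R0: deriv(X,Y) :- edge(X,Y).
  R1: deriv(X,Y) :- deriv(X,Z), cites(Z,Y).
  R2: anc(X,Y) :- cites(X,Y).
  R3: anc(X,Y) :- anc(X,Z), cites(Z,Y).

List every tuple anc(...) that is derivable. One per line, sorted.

round 1: derive anc(a,d) via R2 from cites(a,d)
round 1: derive anc(a,h) via R2 from cites(a,h)
round 1: derive anc(b,d) via R2 from cites(b,d)
round 1: derive anc(c,c) via R2 from cites(c,c)
round 1: derive anc(c,j) via R2 from cites(c,j)
round 1: derive anc(e,c) via R2 from cites(e,c)
round 1: derive anc(f,h) via R2 from cites(f,h)
round 1: derive anc(i,h) via R2 from cites(i,h)
round 1: derive anc(i,i) via R2 from cites(i,i)
round 1: derive anc(j,d) via R2 from cites(j,d)
round 1: derive anc(j,e) via R2 from cites(j,e)
round 1: derive anc(j,h) via R2 from cites(j,h)
round 2: derive anc(c,d) via R3 from anc(c,j), cites(j,d)
round 2: derive anc(c,e) via R3 from anc(c,j), cites(j,e)
round 2: derive anc(c,h) via R3 from anc(c,j), cites(j,h)
round 2: derive anc(e,j) via R3 from anc(e,c), cites(c,j)
round 2: derive anc(j,c) via R3 from anc(j,e), cites(e,c)
round 3: derive anc(e,d) via R3 from anc(e,j), cites(j,d)
round 3: derive anc(e,e) via R3 from anc(e,j), cites(j,e)
round 3: derive anc(e,h) via R3 from anc(e,j), cites(j,h)
round 3: derive anc(j,j) via R3 from anc(j,c), cites(c,j)

anc(a,d)
anc(a,h)
anc(b,d)
anc(c,c)
anc(c,d)
anc(c,e)
anc(c,h)
anc(c,j)
anc(e,c)
anc(e,d)
anc(e,e)
anc(e,h)
anc(e,j)
anc(f,h)
anc(i,h)
anc(i,i)
anc(j,c)
anc(j,d)
anc(j,e)
anc(j,h)
anc(j,j)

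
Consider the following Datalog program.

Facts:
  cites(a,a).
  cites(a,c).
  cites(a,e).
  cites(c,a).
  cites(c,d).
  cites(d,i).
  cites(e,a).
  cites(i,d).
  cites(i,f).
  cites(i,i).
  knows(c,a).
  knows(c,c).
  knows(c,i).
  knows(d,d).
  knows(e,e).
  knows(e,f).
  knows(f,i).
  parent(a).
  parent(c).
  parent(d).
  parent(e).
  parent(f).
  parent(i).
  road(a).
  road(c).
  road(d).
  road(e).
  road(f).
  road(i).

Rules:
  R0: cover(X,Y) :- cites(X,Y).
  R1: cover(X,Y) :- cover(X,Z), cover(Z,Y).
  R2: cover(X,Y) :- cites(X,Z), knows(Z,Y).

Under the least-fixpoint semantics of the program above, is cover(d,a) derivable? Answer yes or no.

no

round 1: derive cover(a,a) via R0 from cites(a,a)
round 1: derive cover(a,c) via R0 from cites(a,c)
round 1: derive cover(a,e) via R0 from cites(a,e)
round 1: derive cover(c,a) via R0 from cites(c,a)
round 1: derive cover(c,d) via R0 from cites(c,d)
round 1: derive cover(d,i) via R0 from cites(d,i)
round 1: derive cover(e,a) via R0 from cites(e,a)
round 1: derive cover(i,d) via R0 from cites(i,d)
round 1: derive cover(i,f) via R0 from cites(i,f)
round 1: derive cover(i,i) via R0 from cites(i,i)
round 1: derive cover(a,f) via R2 from cites(a,e), knows(e,f)
round 1: derive cover(a,i) via R2 from cites(a,c), knows(c,i)
round 2: derive cover(a,d) via R1 from cover(a,c), cover(c,d)
round 2: derive cover(c,c) via R1 from cover(c,a), cover(a,c)
round 2: derive cover(c,e) via R1 from cover(c,a), cover(a,e)
round 2: derive cover(c,f) via R1 from cover(c,a), cover(a,f)
round 2: derive cover(c,i) via R1 from cover(c,a), cover(a,i)
round 2: derive cover(d,d) via R1 from cover(d,i), cover(i,d)
round 2: derive cover(d,f) via R1 from cover(d,i), cover(i,f)
round 2: derive cover(e,c) via R1 from cover(e,a), cover(a,c)
round 2: derive cover(e,e) via R1 from cover(e,a), cover(a,e)
round 2: derive cover(e,f) via R1 from cover(e,a), cover(a,f)
round 2: derive cover(e,i) via R1 from cover(e,a), cover(a,i)
round 3: derive cover(e,d) via R1 from cover(e,a), cover(a,d)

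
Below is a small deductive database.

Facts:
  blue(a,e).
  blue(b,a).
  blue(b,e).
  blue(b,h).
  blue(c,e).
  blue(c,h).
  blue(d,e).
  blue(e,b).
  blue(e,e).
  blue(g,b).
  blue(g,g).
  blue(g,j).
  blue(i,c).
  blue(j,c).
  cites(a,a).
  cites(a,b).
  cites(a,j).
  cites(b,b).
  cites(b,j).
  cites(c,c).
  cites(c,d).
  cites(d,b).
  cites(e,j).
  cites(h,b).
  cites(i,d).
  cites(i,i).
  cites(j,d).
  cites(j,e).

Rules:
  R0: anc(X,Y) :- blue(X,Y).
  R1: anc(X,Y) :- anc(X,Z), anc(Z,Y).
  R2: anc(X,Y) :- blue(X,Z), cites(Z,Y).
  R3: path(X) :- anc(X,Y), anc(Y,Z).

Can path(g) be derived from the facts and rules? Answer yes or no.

round 1: derive anc(a,e) via R0 from blue(a,e)
round 1: derive anc(b,a) via R0 from blue(b,a)
round 1: derive anc(b,e) via R0 from blue(b,e)
round 1: derive anc(b,h) via R0 from blue(b,h)
round 1: derive anc(c,e) via R0 from blue(c,e)
round 1: derive anc(c,h) via R0 from blue(c,h)
round 1: derive anc(d,e) via R0 from blue(d,e)
round 1: derive anc(e,b) via R0 from blue(e,b)
round 1: derive anc(e,e) via R0 from blue(e,e)
round 1: derive anc(g,b) via R0 from blue(g,b)
round 1: derive anc(g,g) via R0 from blue(g,g)
round 1: derive anc(g,j) via R0 from blue(g,j)
round 1: derive anc(i,c) via R0 from blue(i,c)
round 1: derive anc(j,c) via R0 from blue(j,c)
round 1: derive anc(a,j) via R2 from blue(a,e), cites(e,j)
round 1: derive anc(b,b) via R2 from blue(b,a), cites(a,b)
round 1: derive anc(b,j) via R2 from blue(b,a), cites(a,j)
round 1: derive anc(c,b) via R2 from blue(c,h), cites(h,b)
round 1: derive anc(c,j) via R2 from blue(c,e), cites(e,j)
round 1: derive anc(d,j) via R2 from blue(d,e), cites(e,j)
round 1: derive anc(e,j) via R2 from blue(e,b), cites(b,j)
round 1: derive anc(g,d) via R2 from blue(g,j), cites(j,d)
round 1: derive anc(g,e) via R2 from blue(g,j), cites(j,e)
round 1: derive anc(i,d) via R2 from blue(i,c), cites(c,d)
round 1: derive anc(j,d) via R2 from blue(j,c), cites(c,d)
round 2: derive anc(a,b) via R1 from anc(a,e), anc(e,b)
round 2: derive anc(a,c) via R1 from anc(a,j), anc(j,c)
round 2: derive anc(a,d) via R1 from anc(a,j), anc(j,d)
round 2: derive anc(b,c) via R1 from anc(b,j), anc(j,c)
round 2: derive anc(b,d) via R1 from anc(b,j), anc(j,d)
round 2: derive anc(c,a) via R1 from anc(c,b), anc(b,a)
round 2: derive anc(c,c) via R1 from anc(c,j), anc(j,c)
round 2: derive anc(c,d) via R1 from anc(c,j), anc(j,d)
round 2: derive anc(d,b) via R1 from anc(d,e), anc(e,b)
round 2: derive anc(d,c) via R1 from anc(d,j), anc(j,c)
round 2: derive anc(d,d) via R1 from anc(d,j), anc(j,d)
round 2: derive anc(e,a) via R1 from anc(e,b), anc(b,a)
round 2: derive anc(e,c) via R1 from anc(e,j), anc(j,c)
round 2: derive anc(e,d) via R1 from anc(e,j), anc(j,d)
round 2: derive anc(e,h) via R1 from anc(e,b), anc(b,h)
round 2: derive anc(g,a) via R1 from anc(g,b), anc(b,a)
round 2: derive anc(g,c) via R1 from anc(g,j), anc(j,c)
round 2: derive anc(g,h) via R1 from anc(g,b), anc(b,h)
round 2: derive anc(i,b) via R1 from anc(i,c), anc(c,b)
round 2: derive anc(i,e) via R1 from anc(i,c), anc(c,e)
round 2: derive anc(i,h) via R1 from anc(i,c), anc(c,h)
round 2: derive anc(i,j) via R1 from anc(i,c), anc(c,j)
round 2: derive anc(j,b) via R1 from anc(j,c), anc(c,b)
round 2: derive anc(j,e) via R1 from anc(j,c), anc(c,e)
round 2: derive anc(j,h) via R1 from anc(j,c), anc(c,h)
round 2: derive anc(j,j) via R1 from anc(j,c), anc(c,j)
round 2: derive path(a) via R3 from anc(a,e), anc(e,b)
round 2: derive path(b) via R3 from anc(b,a), anc(a,e)
round 2: derive path(c) via R3 from anc(c,b), anc(b,a)
round 2: derive path(d) via R3 from anc(d,e), anc(e,b)
round 2: derive path(e) via R3 from anc(e,b), anc(b,a)
round 2: derive path(g) via R3 from anc(g,b), anc(b,a)
round 2: derive path(i) via R3 from anc(i,c), anc(c,b)
round 2: derive path(j) via R3 from anc(j,c), anc(c,b)
round 3: derive anc(a,a) via R1 from anc(a,b), anc(b,a)
round 3: derive anc(a,h) via R1 from anc(a,b), anc(b,h)
round 3: derive anc(d,a) via R1 from anc(d,b), anc(b,a)
round 3: derive anc(d,h) via R1 from anc(d,b), anc(b,h)
round 3: derive anc(i,a) via R1 from anc(i,b), anc(b,a)
round 3: derive anc(j,a) via R1 from anc(j,b), anc(b,a)

yes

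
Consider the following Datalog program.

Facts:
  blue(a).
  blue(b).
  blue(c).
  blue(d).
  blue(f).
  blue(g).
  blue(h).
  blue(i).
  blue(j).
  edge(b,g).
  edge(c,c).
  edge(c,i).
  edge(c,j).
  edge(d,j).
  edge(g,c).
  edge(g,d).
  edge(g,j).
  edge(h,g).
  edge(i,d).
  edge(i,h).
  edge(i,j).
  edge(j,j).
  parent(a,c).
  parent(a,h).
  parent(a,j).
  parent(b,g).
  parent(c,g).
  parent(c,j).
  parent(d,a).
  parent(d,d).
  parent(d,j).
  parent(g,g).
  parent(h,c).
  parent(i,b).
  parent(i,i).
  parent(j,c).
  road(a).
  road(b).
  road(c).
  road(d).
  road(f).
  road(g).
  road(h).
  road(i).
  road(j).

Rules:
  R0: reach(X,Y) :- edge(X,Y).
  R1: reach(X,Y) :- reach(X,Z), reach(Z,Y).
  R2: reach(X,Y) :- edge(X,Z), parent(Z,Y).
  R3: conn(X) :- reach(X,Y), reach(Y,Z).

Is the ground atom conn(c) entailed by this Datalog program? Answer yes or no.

yes

round 1: derive reach(b,g) via R0 from edge(b,g)
round 1: derive reach(c,c) via R0 from edge(c,c)
round 1: derive reach(c,i) via R0 from edge(c,i)
round 1: derive reach(c,j) via R0 from edge(c,j)
round 1: derive reach(d,j) via R0 from edge(d,j)
round 1: derive reach(g,c) via R0 from edge(g,c)
round 1: derive reach(g,d) via R0 from edge(g,d)
round 1: derive reach(g,j) via R0 from edge(g,j)
round 1: derive reach(h,g) via R0 from edge(h,g)
round 1: derive reach(i,d) via R0 from edge(i,d)
round 1: derive reach(i,h) via R0 from edge(i,h)
round 1: derive reach(i,j) via R0 from edge(i,j)
round 1: derive reach(j,j) via R0 from edge(j,j)
round 1: derive reach(c,b) via R2 from edge(c,i), parent(i,b)
round 1: derive reach(c,g) via R2 from edge(c,c), parent(c,g)
round 1: derive reach(d,c) via R2 from edge(d,j), parent(j,c)
round 1: derive reach(g,a) via R2 from edge(g,d), parent(d,a)
round 1: derive reach(g,g) via R2 from edge(g,c), parent(c,g)
round 1: derive reach(i,a) via R2 from edge(i,d), parent(d,a)
round 1: derive reach(i,c) via R2 from edge(i,h), parent(h,c)
round 1: derive reach(j,c) via R2 from edge(j,j), parent(j,c)
round 2: derive reach(b,a) via R1 from reach(b,g), reach(g,a)
round 2: derive reach(b,c) via R1 from reach(b,g), reach(g,c)
round 2: derive reach(b,d) via R1 from reach(b,g), reach(g,d)
round 2: derive reach(b,j) via R1 from reach(b,g), reach(g,j)
round 2: derive reach(c,a) via R1 from reach(c,g), reach(g,a)
round 2: derive reach(c,d) via R1 from reach(c,g), reach(g,d)
round 2: derive reach(c,h) via R1 from reach(c,i), reach(i,h)
round 2: derive reach(d,b) via R1 from reach(d,c), reach(c,b)
round 2: derive reach(d,g) via R1 from reach(d,c), reach(c,g)
round 2: derive reach(d,i) via R1 from reach(d,c), reach(c,i)
round 2: derive reach(g,b) via R1 from reach(g,c), reach(c,b)
round 2: derive reach(g,i) via R1 from reach(g,c), reach(c,i)
round 2: derive reach(h,a) via R1 from reach(h,g), reach(g,a)
round 2: derive reach(h,c) via R1 from reach(h,g), reach(g,c)
round 2: derive reach(h,d) via R1 from reach(h,g), reach(g,d)
round 2: derive reach(h,j) via R1 from reach(h,g), reach(g,j)
round 2: derive reach(i,b) via R1 from reach(i,c), reach(c,b)
round 2: derive reach(i,g) via R1 from reach(i,c), reach(c,g)
round 2: derive reach(i,i) via R1 from reach(i,c), reach(c,i)
round 2: derive reach(j,b) via R1 from reach(j,c), reach(c,b)
round 2: derive reach(j,g) via R1 from reach(j,c), reach(c,g)
round 2: derive reach(j,i) via R1 from reach(j,c), reach(c,i)
round 2: derive conn(b) via R3 from reach(b,g), reach(g,a)
round 2: derive conn(c) via R3 from reach(c,b), reach(b,g)
round 2: derive conn(d) via R3 from reach(d,c), reach(c,b)
round 2: derive conn(g) via R3 from reach(g,c), reach(c,b)
round 2: derive conn(h) via R3 from reach(h,g), reach(g,a)
round 2: derive conn(i) via R3 from reach(i,c), reach(c,b)
round 2: derive conn(j) via R3 from reach(j,c), reach(c,b)
round 3: derive reach(b,b) via R1 from reach(b,c), reach(c,b)
round 3: derive reach(b,h) via R1 from reach(b,c), reach(c,h)
round 3: derive reach(b,i) via R1 from reach(b,c), reach(c,i)
round 3: derive reach(d,a) via R1 from reach(d,b), reach(b,a)
round 3: derive reach(d,d) via R1 from reach(d,b), reach(b,d)
round 3: derive reach(d,h) via R1 from reach(d,c), reach(c,h)
round 3: derive reach(g,h) via R1 from reach(g,c), reach(c,h)
round 3: derive reach(h,b) via R1 from reach(h,c), reach(c,b)
round 3: derive reach(h,h) via R1 from reach(h,c), reach(c,h)
round 3: derive reach(h,i) via R1 from reach(h,c), reach(c,i)
round 3: derive reach(j,a) via R1 from reach(j,b), reach(b,a)
round 3: derive reach(j,d) via R1 from reach(j,b), reach(b,d)
round 3: derive reach(j,h) via R1 from reach(j,c), reach(c,h)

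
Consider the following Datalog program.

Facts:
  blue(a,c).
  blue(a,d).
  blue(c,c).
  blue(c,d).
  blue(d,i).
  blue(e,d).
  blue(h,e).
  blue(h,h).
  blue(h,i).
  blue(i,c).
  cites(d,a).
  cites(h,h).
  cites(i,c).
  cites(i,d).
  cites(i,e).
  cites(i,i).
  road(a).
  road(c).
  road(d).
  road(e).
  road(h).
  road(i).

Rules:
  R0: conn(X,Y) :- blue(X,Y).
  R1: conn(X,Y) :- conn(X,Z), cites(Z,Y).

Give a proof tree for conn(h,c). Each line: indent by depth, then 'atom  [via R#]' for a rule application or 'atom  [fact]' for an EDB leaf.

conn(h,c)  [via R1]
  conn(h,i)  [via R0]
    blue(h,i)  [fact]
  cites(i,c)  [fact]

round 1: derive conn(a,c) via R0 from blue(a,c)
round 1: derive conn(a,d) via R0 from blue(a,d)
round 1: derive conn(c,c) via R0 from blue(c,c)
round 1: derive conn(c,d) via R0 from blue(c,d)
round 1: derive conn(d,i) via R0 from blue(d,i)
round 1: derive conn(e,d) via R0 from blue(e,d)
round 1: derive conn(h,e) via R0 from blue(h,e)
round 1: derive conn(h,h) via R0 from blue(h,h)
round 1: derive conn(h,i) via R0 from blue(h,i)
round 1: derive conn(i,c) via R0 from blue(i,c)
round 2: derive conn(a,a) via R1 from conn(a,d), cites(d,a)
round 2: derive conn(c,a) via R1 from conn(c,d), cites(d,a)
round 2: derive conn(d,c) via R1 from conn(d,i), cites(i,c)
round 2: derive conn(d,d) via R1 from conn(d,i), cites(i,d)
round 2: derive conn(d,e) via R1 from conn(d,i), cites(i,e)
round 2: derive conn(e,a) via R1 from conn(e,d), cites(d,a)
round 2: derive conn(h,c) via R1 from conn(h,i), cites(i,c)
round 2: derive conn(h,d) via R1 from conn(h,i), cites(i,d)
round 3: derive conn(d,a) via R1 from conn(d,d), cites(d,a)
round 3: derive conn(h,a) via R1 from conn(h,d), cites(d,a)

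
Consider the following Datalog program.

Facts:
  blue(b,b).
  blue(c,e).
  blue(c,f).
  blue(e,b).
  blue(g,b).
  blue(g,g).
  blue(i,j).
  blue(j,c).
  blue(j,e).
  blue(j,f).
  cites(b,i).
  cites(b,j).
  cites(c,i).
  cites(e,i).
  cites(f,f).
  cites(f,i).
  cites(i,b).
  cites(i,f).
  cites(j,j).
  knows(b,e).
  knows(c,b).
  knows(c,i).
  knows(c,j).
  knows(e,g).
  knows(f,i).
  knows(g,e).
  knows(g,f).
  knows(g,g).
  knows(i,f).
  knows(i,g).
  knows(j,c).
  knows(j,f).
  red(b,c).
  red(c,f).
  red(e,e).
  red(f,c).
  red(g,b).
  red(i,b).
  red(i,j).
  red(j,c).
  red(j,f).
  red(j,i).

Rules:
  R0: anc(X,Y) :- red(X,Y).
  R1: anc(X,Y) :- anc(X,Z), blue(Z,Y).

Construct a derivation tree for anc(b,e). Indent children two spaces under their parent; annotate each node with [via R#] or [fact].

round 1: derive anc(b,c) via R0 from red(b,c)
round 1: derive anc(c,f) via R0 from red(c,f)
round 1: derive anc(e,e) via R0 from red(e,e)
round 1: derive anc(f,c) via R0 from red(f,c)
round 1: derive anc(g,b) via R0 from red(g,b)
round 1: derive anc(i,b) via R0 from red(i,b)
round 1: derive anc(i,j) via R0 from red(i,j)
round 1: derive anc(j,c) via R0 from red(j,c)
round 1: derive anc(j,f) via R0 from red(j,f)
round 1: derive anc(j,i) via R0 from red(j,i)
round 2: derive anc(b,e) via R1 from anc(b,c), blue(c,e)
round 2: derive anc(b,f) via R1 from anc(b,c), blue(c,f)
round 2: derive anc(e,b) via R1 from anc(e,e), blue(e,b)
round 2: derive anc(f,e) via R1 from anc(f,c), blue(c,e)
round 2: derive anc(f,f) via R1 from anc(f,c), blue(c,f)
round 2: derive anc(i,c) via R1 from anc(i,j), blue(j,c)
round 2: derive anc(i,e) via R1 from anc(i,j), blue(j,e)
round 2: derive anc(i,f) via R1 from anc(i,j), blue(j,f)
round 2: derive anc(j,e) via R1 from anc(j,c), blue(c,e)
round 2: derive anc(j,j) via R1 from anc(j,i), blue(i,j)
round 3: derive anc(b,b) via R1 from anc(b,e), blue(e,b)
round 3: derive anc(f,b) via R1 from anc(f,e), blue(e,b)
round 3: derive anc(j,b) via R1 from anc(j,e), blue(e,b)

anc(b,e)  [via R1]
  anc(b,c)  [via R0]
    red(b,c)  [fact]
  blue(c,e)  [fact]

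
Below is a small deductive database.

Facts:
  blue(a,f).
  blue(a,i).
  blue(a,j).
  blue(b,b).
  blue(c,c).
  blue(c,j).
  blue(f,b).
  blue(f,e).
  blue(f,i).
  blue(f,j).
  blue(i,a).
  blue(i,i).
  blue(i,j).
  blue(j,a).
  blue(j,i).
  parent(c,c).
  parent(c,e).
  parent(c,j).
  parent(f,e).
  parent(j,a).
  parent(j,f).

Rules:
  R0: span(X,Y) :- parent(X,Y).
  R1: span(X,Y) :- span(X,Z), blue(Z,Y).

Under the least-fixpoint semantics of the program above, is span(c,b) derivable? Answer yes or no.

yes

round 1: derive span(c,c) via R0 from parent(c,c)
round 1: derive span(c,e) via R0 from parent(c,e)
round 1: derive span(c,j) via R0 from parent(c,j)
round 1: derive span(f,e) via R0 from parent(f,e)
round 1: derive span(j,a) via R0 from parent(j,a)
round 1: derive span(j,f) via R0 from parent(j,f)
round 2: derive span(c,a) via R1 from span(c,j), blue(j,a)
round 2: derive span(c,i) via R1 from span(c,j), blue(j,i)
round 2: derive span(j,b) via R1 from span(j,f), blue(f,b)
round 2: derive span(j,e) via R1 from span(j,f), blue(f,e)
round 2: derive span(j,i) via R1 from span(j,a), blue(a,i)
round 2: derive span(j,j) via R1 from span(j,a), blue(a,j)
round 3: derive span(c,f) via R1 from span(c,a), blue(a,f)
round 4: derive span(c,b) via R1 from span(c,f), blue(f,b)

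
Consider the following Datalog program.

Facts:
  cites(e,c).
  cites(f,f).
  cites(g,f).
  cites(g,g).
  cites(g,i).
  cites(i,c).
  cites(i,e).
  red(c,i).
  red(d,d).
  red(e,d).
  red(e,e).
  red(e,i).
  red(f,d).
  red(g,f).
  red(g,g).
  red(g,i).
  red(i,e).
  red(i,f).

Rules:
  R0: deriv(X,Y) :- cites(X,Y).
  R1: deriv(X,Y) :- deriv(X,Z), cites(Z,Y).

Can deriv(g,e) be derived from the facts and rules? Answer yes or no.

yes

round 1: derive deriv(e,c) via R0 from cites(e,c)
round 1: derive deriv(f,f) via R0 from cites(f,f)
round 1: derive deriv(g,f) via R0 from cites(g,f)
round 1: derive deriv(g,g) via R0 from cites(g,g)
round 1: derive deriv(g,i) via R0 from cites(g,i)
round 1: derive deriv(i,c) via R0 from cites(i,c)
round 1: derive deriv(i,e) via R0 from cites(i,e)
round 2: derive deriv(g,c) via R1 from deriv(g,i), cites(i,c)
round 2: derive deriv(g,e) via R1 from deriv(g,i), cites(i,e)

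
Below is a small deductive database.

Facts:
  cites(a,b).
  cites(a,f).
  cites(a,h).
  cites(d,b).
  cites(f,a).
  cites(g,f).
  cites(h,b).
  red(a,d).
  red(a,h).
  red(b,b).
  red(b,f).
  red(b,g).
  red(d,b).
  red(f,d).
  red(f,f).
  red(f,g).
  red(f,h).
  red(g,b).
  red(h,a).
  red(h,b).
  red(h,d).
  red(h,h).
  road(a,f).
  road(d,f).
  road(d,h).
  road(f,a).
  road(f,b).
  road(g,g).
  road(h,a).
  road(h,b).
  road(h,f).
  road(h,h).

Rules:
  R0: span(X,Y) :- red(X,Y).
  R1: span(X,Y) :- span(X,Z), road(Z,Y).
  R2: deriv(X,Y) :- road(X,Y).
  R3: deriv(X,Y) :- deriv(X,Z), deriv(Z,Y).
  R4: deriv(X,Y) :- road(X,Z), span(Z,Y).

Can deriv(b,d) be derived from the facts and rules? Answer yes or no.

no

round 1: derive span(a,d) via R0 from red(a,d)
round 1: derive span(a,h) via R0 from red(a,h)
round 1: derive span(b,b) via R0 from red(b,b)
round 1: derive span(b,f) via R0 from red(b,f)
round 1: derive span(b,g) via R0 from red(b,g)
round 1: derive span(d,b) via R0 from red(d,b)
round 1: derive span(f,d) via R0 from red(f,d)
round 1: derive span(f,f) via R0 from red(f,f)
round 1: derive span(f,g) via R0 from red(f,g)
round 1: derive span(f,h) via R0 from red(f,h)
round 1: derive span(g,b) via R0 from red(g,b)
round 1: derive span(h,a) via R0 from red(h,a)
round 1: derive span(h,b) via R0 from red(h,b)
round 1: derive span(h,d) via R0 from red(h,d)
round 1: derive span(h,h) via R0 from red(h,h)
round 1: derive deriv(a,f) via R2 from road(a,f)
round 1: derive deriv(d,f) via R2 from road(d,f)
round 1: derive deriv(d,h) via R2 from road(d,h)
round 1: derive deriv(f,a) via R2 from road(f,a)
round 1: derive deriv(f,b) via R2 from road(f,b)
round 1: derive deriv(g,g) via R2 from road(g,g)
round 1: derive deriv(h,a) via R2 from road(h,a)
round 1: derive deriv(h,b) via R2 from road(h,b)
round 1: derive deriv(h,f) via R2 from road(h,f)
round 1: derive deriv(h,h) via R2 from road(h,h)
round 2: derive span(a,a) via R1 from span(a,h), road(h,a)
round 2: derive span(a,b) via R1 from span(a,h), road(h,b)
round 2: derive span(a,f) via R1 from span(a,d), road(d,f)
round 2: derive span(b,a) via R1 from span(b,f), road(f,a)
round 2: derive span(f,a) via R1 from span(f,f), road(f,a)
round 2: derive span(f,b) via R1 from span(f,f), road(f,b)
round 2: derive span(h,f) via R1 from span(h,a), road(a,f)
round 2: derive deriv(a,a) via R3 from deriv(a,f), deriv(f,a)
round 2: derive deriv(a,b) via R3 from deriv(a,f), deriv(f,b)
round 2: derive deriv(d,a) via R3 from deriv(d,f), deriv(f,a)
round 2: derive deriv(d,b) via R3 from deriv(d,f), deriv(f,b)
round 2: derive deriv(f,f) via R3 from deriv(f,a), deriv(a,f)
round 2: derive deriv(a,d) via R4 from road(a,f), span(f,d)
round 2: derive deriv(a,g) via R4 from road(a,f), span(f,g)
round 2: derive deriv(a,h) via R4 from road(a,f), span(f,h)
round 2: derive deriv(d,d) via R4 from road(d,f), span(f,d)
round 2: derive deriv(d,g) via R4 from road(d,f), span(f,g)
round 2: derive deriv(f,d) via R4 from road(f,a), span(a,d)
round 2: derive deriv(f,g) via R4 from road(f,b), span(b,g)
round 2: derive deriv(f,h) via R4 from road(f,a), span(a,h)
round 2: derive deriv(g,b) via R4 from road(g,g), span(g,b)
round 2: derive deriv(h,d) via R4 from road(h,a), span(a,d)
round 2: derive deriv(h,g) via R4 from road(h,b), span(b,g)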